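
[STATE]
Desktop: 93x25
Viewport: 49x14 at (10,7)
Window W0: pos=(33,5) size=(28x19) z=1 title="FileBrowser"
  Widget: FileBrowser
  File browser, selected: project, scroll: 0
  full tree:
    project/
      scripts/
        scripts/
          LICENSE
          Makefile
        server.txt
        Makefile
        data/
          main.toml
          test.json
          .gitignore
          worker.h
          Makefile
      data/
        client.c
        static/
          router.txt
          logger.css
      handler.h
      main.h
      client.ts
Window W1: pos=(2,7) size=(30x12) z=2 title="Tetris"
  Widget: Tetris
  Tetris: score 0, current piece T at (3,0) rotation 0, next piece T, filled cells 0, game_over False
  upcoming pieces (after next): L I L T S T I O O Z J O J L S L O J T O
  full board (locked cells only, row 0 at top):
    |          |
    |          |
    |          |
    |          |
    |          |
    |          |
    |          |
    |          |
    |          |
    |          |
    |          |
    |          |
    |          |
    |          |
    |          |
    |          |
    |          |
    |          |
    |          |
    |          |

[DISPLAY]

━━━━━━━━━━━━━━━━━━━━━┓ ┠─────────────────────────
                     ┃ ┃> [-] project/           
─────────────────────┨ ┃    [+] scripts/         
   │Next:            ┃ ┃    [+] data/            
   │ ▒               ┃ ┃    handler.h            
   │▒▒▒              ┃ ┃    main.h               
   │                 ┃ ┃    client.ts            
   │                 ┃ ┃                         
   │                 ┃ ┃                         
   │Score:           ┃ ┃                         
   │0                ┃ ┃                         
━━━━━━━━━━━━━━━━━━━━━┛ ┃                         
                       ┃                         
                       ┃                         


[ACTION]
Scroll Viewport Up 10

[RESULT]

                                                 
                                                 
                                                 
                                                 
                                                 
                       ┏━━━━━━━━━━━━━━━━━━━━━━━━━
                       ┃ FileBrowser             
━━━━━━━━━━━━━━━━━━━━━┓ ┠─────────────────────────
                     ┃ ┃> [-] project/           
─────────────────────┨ ┃    [+] scripts/         
   │Next:            ┃ ┃    [+] data/            
   │ ▒               ┃ ┃    handler.h            
   │▒▒▒              ┃ ┃    main.h               
   │                 ┃ ┃    client.ts            


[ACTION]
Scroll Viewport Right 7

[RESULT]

                                                 
                                                 
                                                 
                                                 
                                                 
                ┏━━━━━━━━━━━━━━━━━━━━━━━━━━┓     
                ┃ FileBrowser              ┃     
━━━━━━━━━━━━━━┓ ┠──────────────────────────┨     
              ┃ ┃> [-] project/            ┃     
──────────────┨ ┃    [+] scripts/          ┃     
t:            ┃ ┃    [+] data/             ┃     
              ┃ ┃    handler.h             ┃     
              ┃ ┃    main.h                ┃     
              ┃ ┃    client.ts             ┃     


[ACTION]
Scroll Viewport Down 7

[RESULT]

━━━━━━━━━━━━━━┓ ┠──────────────────────────┨     
              ┃ ┃> [-] project/            ┃     
──────────────┨ ┃    [+] scripts/          ┃     
t:            ┃ ┃    [+] data/             ┃     
              ┃ ┃    handler.h             ┃     
              ┃ ┃    main.h                ┃     
              ┃ ┃    client.ts             ┃     
              ┃ ┃                          ┃     
              ┃ ┃                          ┃     
re:           ┃ ┃                          ┃     
              ┃ ┃                          ┃     
━━━━━━━━━━━━━━┛ ┃                          ┃     
                ┃                          ┃     
                ┃                          ┃     


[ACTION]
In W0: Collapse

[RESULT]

━━━━━━━━━━━━━━┓ ┠──────────────────────────┨     
              ┃ ┃> [+] project/            ┃     
──────────────┨ ┃                          ┃     
t:            ┃ ┃                          ┃     
              ┃ ┃                          ┃     
              ┃ ┃                          ┃     
              ┃ ┃                          ┃     
              ┃ ┃                          ┃     
              ┃ ┃                          ┃     
re:           ┃ ┃                          ┃     
              ┃ ┃                          ┃     
━━━━━━━━━━━━━━┛ ┃                          ┃     
                ┃                          ┃     
                ┃                          ┃     


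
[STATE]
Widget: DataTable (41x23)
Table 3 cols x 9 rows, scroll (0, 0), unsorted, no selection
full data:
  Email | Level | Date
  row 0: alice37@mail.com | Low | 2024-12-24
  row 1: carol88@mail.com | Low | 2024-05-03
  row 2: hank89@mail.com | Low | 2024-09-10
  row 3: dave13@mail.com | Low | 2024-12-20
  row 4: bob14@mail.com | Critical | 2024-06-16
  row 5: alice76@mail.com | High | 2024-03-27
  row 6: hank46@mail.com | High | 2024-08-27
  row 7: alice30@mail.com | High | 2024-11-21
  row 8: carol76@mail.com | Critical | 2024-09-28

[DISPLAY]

Email           │Level   │Date           
────────────────┼────────┼──────────     
alice37@mail.com│Low     │2024-12-24     
carol88@mail.com│Low     │2024-05-03     
hank89@mail.com │Low     │2024-09-10     
dave13@mail.com │Low     │2024-12-20     
bob14@mail.com  │Critical│2024-06-16     
alice76@mail.com│High    │2024-03-27     
hank46@mail.com │High    │2024-08-27     
alice30@mail.com│High    │2024-11-21     
carol76@mail.com│Critical│2024-09-28     
                                         
                                         
                                         
                                         
                                         
                                         
                                         
                                         
                                         
                                         
                                         
                                         


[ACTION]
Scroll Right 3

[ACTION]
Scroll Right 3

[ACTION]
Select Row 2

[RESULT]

Email           │Level   │Date           
────────────────┼────────┼──────────     
alice37@mail.com│Low     │2024-12-24     
carol88@mail.com│Low     │2024-05-03     
>ank89@mail.com │Low     │2024-09-10     
dave13@mail.com │Low     │2024-12-20     
bob14@mail.com  │Critical│2024-06-16     
alice76@mail.com│High    │2024-03-27     
hank46@mail.com │High    │2024-08-27     
alice30@mail.com│High    │2024-11-21     
carol76@mail.com│Critical│2024-09-28     
                                         
                                         
                                         
                                         
                                         
                                         
                                         
                                         
                                         
                                         
                                         
                                         


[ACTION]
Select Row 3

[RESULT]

Email           │Level   │Date           
────────────────┼────────┼──────────     
alice37@mail.com│Low     │2024-12-24     
carol88@mail.com│Low     │2024-05-03     
hank89@mail.com │Low     │2024-09-10     
>ave13@mail.com │Low     │2024-12-20     
bob14@mail.com  │Critical│2024-06-16     
alice76@mail.com│High    │2024-03-27     
hank46@mail.com │High    │2024-08-27     
alice30@mail.com│High    │2024-11-21     
carol76@mail.com│Critical│2024-09-28     
                                         
                                         
                                         
                                         
                                         
                                         
                                         
                                         
                                         
                                         
                                         
                                         


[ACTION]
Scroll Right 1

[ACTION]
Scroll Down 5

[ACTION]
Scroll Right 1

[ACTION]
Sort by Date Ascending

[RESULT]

Email           │Level   │Date     ▲     
────────────────┼────────┼──────────     
alice76@mail.com│High    │2024-03-27     
carol88@mail.com│Low     │2024-05-03     
bob14@mail.com  │Critical│2024-06-16     
>ank46@mail.com │High    │2024-08-27     
hank89@mail.com │Low     │2024-09-10     
carol76@mail.com│Critical│2024-09-28     
alice30@mail.com│High    │2024-11-21     
dave13@mail.com │Low     │2024-12-20     
alice37@mail.com│Low     │2024-12-24     
                                         
                                         
                                         
                                         
                                         
                                         
                                         
                                         
                                         
                                         
                                         
                                         


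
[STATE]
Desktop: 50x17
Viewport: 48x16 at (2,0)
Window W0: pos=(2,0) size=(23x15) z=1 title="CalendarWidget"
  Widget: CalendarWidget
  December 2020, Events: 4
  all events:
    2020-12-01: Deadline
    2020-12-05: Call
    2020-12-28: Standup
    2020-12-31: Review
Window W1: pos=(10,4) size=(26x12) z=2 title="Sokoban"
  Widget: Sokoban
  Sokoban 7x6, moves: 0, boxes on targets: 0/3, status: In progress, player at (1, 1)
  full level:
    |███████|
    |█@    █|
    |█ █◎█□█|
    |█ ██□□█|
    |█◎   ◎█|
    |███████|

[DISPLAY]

┏━━━━━━━━━━━━━━━━━━━━━┓                         
┃ CalendarWidget      ┃                         
┠─────────────────────┨                         
┃    December 2020    ┃                         
┃Mo Tu W┏━━━━━━━━━━━━━━━━━━━━━━━━┓              
┃    1* ┃ Sokoban                ┃              
┃ 7  8  ┠────────────────────────┨              
┃14 15 1┃███████                 ┃              
┃21 22 2┃█@    █                 ┃              
┃28* 29 ┃█ █◎█□█                 ┃              
┃       ┃█ ██□□█                 ┃              
┃       ┃█◎   ◎█                 ┃              
┃       ┃███████                 ┃              
┃       ┃Moves: 0  0/3           ┃              
┗━━━━━━━┃                        ┃              
        ┗━━━━━━━━━━━━━━━━━━━━━━━━┛              


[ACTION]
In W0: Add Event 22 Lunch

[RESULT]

┏━━━━━━━━━━━━━━━━━━━━━┓                         
┃ CalendarWidget      ┃                         
┠─────────────────────┨                         
┃    December 2020    ┃                         
┃Mo Tu W┏━━━━━━━━━━━━━━━━━━━━━━━━┓              
┃    1* ┃ Sokoban                ┃              
┃ 7  8  ┠────────────────────────┨              
┃14 15 1┃███████                 ┃              
┃21 22* ┃█@    █                 ┃              
┃28* 29 ┃█ █◎█□█                 ┃              
┃       ┃█ ██□□█                 ┃              
┃       ┃█◎   ◎█                 ┃              
┃       ┃███████                 ┃              
┃       ┃Moves: 0  0/3           ┃              
┗━━━━━━━┃                        ┃              
        ┗━━━━━━━━━━━━━━━━━━━━━━━━┛              


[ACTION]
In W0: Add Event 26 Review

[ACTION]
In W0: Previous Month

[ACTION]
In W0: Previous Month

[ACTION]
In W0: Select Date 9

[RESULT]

┏━━━━━━━━━━━━━━━━━━━━━┓                         
┃ CalendarWidget      ┃                         
┠─────────────────────┨                         
┃     October 2020    ┃                         
┃Mo Tu W┏━━━━━━━━━━━━━━━━━━━━━━━━┓              
┃       ┃ Sokoban                ┃              
┃ 5  6  ┠────────────────────────┨              
┃12 13 1┃███████                 ┃              
┃19 20 2┃█@    █                 ┃              
┃26 27 2┃█ █◎█□█                 ┃              
┃       ┃█ ██□□█                 ┃              
┃       ┃█◎   ◎█                 ┃              
┃       ┃███████                 ┃              
┃       ┃Moves: 0  0/3           ┃              
┗━━━━━━━┃                        ┃              
        ┗━━━━━━━━━━━━━━━━━━━━━━━━┛              


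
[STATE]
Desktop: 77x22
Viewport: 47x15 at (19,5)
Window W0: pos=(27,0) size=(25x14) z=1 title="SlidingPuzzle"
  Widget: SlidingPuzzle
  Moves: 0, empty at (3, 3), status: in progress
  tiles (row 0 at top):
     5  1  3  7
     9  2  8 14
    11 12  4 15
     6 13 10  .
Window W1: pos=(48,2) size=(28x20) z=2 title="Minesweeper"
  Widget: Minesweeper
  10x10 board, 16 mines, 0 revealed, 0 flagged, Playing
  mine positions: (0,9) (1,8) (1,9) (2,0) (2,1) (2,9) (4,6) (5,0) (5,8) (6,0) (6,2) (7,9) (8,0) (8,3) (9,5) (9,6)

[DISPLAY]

        ┃├────┼────┼────┼────┃■■■■■■■■■■       
        ┃│  9 │  2 │  8 │ 14 ┃■■■■■■■■■■       
        ┃├────┼────┼────┼────┃■■■■■■■■■■       
        ┃│ 11 │ 12 │  4 │ 15 ┃■■■■■■■■■■       
        ┃├────┼────┼────┼────┃■■■■■■■■■■       
        ┃│  6 │ 13 │ 10 │    ┃■■■■■■■■■■       
        ┃└────┴────┴────┴────┃■■■■■■■■■■       
        ┃Moves: 0            ┃■■■■■■■■■■       
        ┗━━━━━━━━━━━━━━━━━━━━┃■■■■■■■■■■       
                             ┃■■■■■■■■■■       
                             ┃                 
                             ┃                 
                             ┃                 
                             ┃                 
                             ┃                 


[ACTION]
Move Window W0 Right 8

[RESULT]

                ┃├────┼────┼─┃■■■■■■■■■■       
                ┃│  9 │  2 │ ┃■■■■■■■■■■       
                ┃├────┼────┼─┃■■■■■■■■■■       
                ┃│ 11 │ 12 │ ┃■■■■■■■■■■       
                ┃├────┼────┼─┃■■■■■■■■■■       
                ┃│  6 │ 13 │ ┃■■■■■■■■■■       
                ┃└────┴────┴─┃■■■■■■■■■■       
                ┃Moves: 0    ┃■■■■■■■■■■       
                ┗━━━━━━━━━━━━┃■■■■■■■■■■       
                             ┃■■■■■■■■■■       
                             ┃                 
                             ┃                 
                             ┃                 
                             ┃                 
                             ┃                 


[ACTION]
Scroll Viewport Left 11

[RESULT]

                           ┃├────┼────┼─┃■■■■■■
                           ┃│  9 │  2 │ ┃■■■■■■
                           ┃├────┼────┼─┃■■■■■■
                           ┃│ 11 │ 12 │ ┃■■■■■■
                           ┃├────┼────┼─┃■■■■■■
                           ┃│  6 │ 13 │ ┃■■■■■■
                           ┃└────┴────┴─┃■■■■■■
                           ┃Moves: 0    ┃■■■■■■
                           ┗━━━━━━━━━━━━┃■■■■■■
                                        ┃■■■■■■
                                        ┃      
                                        ┃      
                                        ┃      
                                        ┃      
                                        ┃      


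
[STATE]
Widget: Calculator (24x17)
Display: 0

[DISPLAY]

                       0
┌───┬───┬───┬───┐       
│ 7 │ 8 │ 9 │ ÷ │       
├───┼───┼───┼───┤       
│ 4 │ 5 │ 6 │ × │       
├───┼───┼───┼───┤       
│ 1 │ 2 │ 3 │ - │       
├───┼───┼───┼───┤       
│ 0 │ . │ = │ + │       
├───┼───┼───┼───┤       
│ C │ MC│ MR│ M+│       
└───┴───┴───┴───┘       
                        
                        
                        
                        
                        


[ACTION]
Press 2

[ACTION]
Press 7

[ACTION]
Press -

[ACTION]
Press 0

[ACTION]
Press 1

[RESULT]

                       1
┌───┬───┬───┬───┐       
│ 7 │ 8 │ 9 │ ÷ │       
├───┼───┼───┼───┤       
│ 4 │ 5 │ 6 │ × │       
├───┼───┼───┼───┤       
│ 1 │ 2 │ 3 │ - │       
├───┼───┼───┼───┤       
│ 0 │ . │ = │ + │       
├───┼───┼───┼───┤       
│ C │ MC│ MR│ M+│       
└───┴───┴───┴───┘       
                        
                        
                        
                        
                        


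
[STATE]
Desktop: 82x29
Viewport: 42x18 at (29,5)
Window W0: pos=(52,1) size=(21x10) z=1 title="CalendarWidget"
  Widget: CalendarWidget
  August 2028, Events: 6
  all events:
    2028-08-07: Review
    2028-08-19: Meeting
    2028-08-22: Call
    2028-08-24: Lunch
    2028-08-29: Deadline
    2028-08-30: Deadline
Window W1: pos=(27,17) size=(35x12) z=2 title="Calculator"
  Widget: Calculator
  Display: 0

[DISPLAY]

                       ┃Mo Tu We Th Fr Sa 
                       ┃    1  2  3  4  5 
                       ┃ 7*  8  9 10 11 12
                       ┃14 15 16 17 18 19*
                       ┃21 22* 23 24* 25 2
                       ┗━━━━━━━━━━━━━━━━━━
                                          
                                          
                                          
                                          
                                          
                                          
━━━━━━━━━━━━━━━━━━━━━━━━━━━━━━━━┓         
Calculator                      ┃         
────────────────────────────────┨         
                               0┃         
───┬───┬───┬───┐                ┃         
 7 │ 8 │ 9 │ ÷ │                ┃         


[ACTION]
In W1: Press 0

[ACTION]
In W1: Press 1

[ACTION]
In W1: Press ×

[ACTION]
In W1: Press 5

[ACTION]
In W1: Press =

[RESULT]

                       ┃Mo Tu We Th Fr Sa 
                       ┃    1  2  3  4  5 
                       ┃ 7*  8  9 10 11 12
                       ┃14 15 16 17 18 19*
                       ┃21 22* 23 24* 25 2
                       ┗━━━━━━━━━━━━━━━━━━
                                          
                                          
                                          
                                          
                                          
                                          
━━━━━━━━━━━━━━━━━━━━━━━━━━━━━━━━┓         
Calculator                      ┃         
────────────────────────────────┨         
                               5┃         
───┬───┬───┬───┐                ┃         
 7 │ 8 │ 9 │ ÷ │                ┃         


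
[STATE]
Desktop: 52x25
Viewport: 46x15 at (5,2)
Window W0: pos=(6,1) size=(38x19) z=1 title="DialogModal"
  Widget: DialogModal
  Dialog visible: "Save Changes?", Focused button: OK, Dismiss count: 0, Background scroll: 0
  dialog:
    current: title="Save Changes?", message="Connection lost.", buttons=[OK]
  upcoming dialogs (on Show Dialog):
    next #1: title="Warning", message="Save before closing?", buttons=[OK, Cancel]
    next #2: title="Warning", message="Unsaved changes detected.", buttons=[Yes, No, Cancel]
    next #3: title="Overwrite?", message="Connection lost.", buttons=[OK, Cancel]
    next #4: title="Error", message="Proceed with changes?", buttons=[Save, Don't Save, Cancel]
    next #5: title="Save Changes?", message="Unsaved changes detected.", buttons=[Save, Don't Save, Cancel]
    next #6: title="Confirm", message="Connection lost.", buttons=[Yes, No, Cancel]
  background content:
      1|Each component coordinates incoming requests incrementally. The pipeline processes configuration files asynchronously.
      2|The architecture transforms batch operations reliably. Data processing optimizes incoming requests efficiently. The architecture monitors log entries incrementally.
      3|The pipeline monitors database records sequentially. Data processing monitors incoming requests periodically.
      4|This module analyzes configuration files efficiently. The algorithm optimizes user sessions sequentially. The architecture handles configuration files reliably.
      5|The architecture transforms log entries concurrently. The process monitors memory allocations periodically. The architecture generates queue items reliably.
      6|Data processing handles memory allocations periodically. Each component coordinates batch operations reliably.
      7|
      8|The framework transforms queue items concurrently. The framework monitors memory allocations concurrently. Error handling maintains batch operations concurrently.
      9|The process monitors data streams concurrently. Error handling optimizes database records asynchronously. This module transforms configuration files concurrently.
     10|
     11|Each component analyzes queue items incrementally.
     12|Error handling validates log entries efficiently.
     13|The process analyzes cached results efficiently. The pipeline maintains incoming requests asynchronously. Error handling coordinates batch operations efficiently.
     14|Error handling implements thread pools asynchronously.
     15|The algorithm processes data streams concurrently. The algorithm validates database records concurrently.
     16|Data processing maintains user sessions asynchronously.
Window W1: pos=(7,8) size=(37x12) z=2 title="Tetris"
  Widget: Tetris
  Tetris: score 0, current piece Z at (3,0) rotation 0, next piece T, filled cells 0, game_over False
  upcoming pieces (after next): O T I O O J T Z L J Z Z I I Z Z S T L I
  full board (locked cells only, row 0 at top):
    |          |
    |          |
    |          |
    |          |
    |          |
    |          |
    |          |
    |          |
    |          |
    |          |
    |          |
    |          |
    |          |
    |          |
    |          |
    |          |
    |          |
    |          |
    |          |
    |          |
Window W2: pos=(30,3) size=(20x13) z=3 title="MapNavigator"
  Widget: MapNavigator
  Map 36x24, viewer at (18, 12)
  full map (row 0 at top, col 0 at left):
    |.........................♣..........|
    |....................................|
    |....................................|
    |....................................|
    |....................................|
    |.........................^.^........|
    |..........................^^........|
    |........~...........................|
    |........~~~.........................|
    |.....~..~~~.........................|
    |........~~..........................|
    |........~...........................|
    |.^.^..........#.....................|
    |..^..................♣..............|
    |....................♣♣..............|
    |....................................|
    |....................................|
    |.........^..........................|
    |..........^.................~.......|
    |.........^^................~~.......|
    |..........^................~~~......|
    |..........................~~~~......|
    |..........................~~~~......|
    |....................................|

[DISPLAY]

 ┃ DialogModal                        ┃       
 ┠───────────────────────┏━━━━━━━━━━━━━━━━━━┓ 
 ┃Each component coordina┃ MapNavigator     ┃ 
 ┃The architecture transf┠──────────────────┨ 
 ┃The pipeline monitors d┃~~................┃ 
 ┃This module analyzes co┃~~................┃ 
 ┃┏━━━━━━━━━━━━━━━━━━━━━━┃~.................┃ 
 ┃┃ Tetris               ┃..................┃ 
 ┃┠──────────────────────┃.....#...@........┃ 
 ┃┃          │Next:      ┃............♣.....┃ 
 ┃┃          │ ▒         ┃...........♣♣.....┃ 
 ┃┃          │▒▒▒        ┃..................┃ 
 ┃┃          │           ┃..................┃ 
 ┃┃          │           ┗━━━━━━━━━━━━━━━━━━┛ 
 ┃┃          │                        ┃       


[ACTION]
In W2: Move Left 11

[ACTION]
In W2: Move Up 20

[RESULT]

 ┃ DialogModal                        ┃       
 ┠───────────────────────┏━━━━━━━━━━━━━━━━━━┓ 
 ┃Each component coordina┃ MapNavigator     ┃ 
 ┃The architecture transf┠──────────────────┨ 
 ┃The pipeline monitors d┃                  ┃ 
 ┃This module analyzes co┃                  ┃ 
 ┃┏━━━━━━━━━━━━━━━━━━━━━━┃                  ┃ 
 ┃┃ Tetris               ┃                  ┃ 
 ┃┠──────────────────────┃  .......@........┃ 
 ┃┃          │Next:      ┃  ................┃ 
 ┃┃          │ ▒         ┃  ................┃ 
 ┃┃          │▒▒▒        ┃  ................┃ 
 ┃┃          │           ┃  ................┃ 
 ┃┃          │           ┗━━━━━━━━━━━━━━━━━━┛ 
 ┃┃          │                        ┃       


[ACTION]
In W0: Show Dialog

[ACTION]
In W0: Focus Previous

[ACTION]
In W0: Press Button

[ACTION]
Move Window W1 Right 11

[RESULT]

 ┃ DialogModal                        ┃       
 ┠───────────────────────┏━━━━━━━━━━━━━━━━━━┓ 
 ┃Each component coordina┃ MapNavigator     ┃ 
 ┃The architecture transf┠──────────────────┨ 
 ┃The pipeline monitors d┃                  ┃ 
 ┃This module analyzes co┃                  ┃ 
 ┃The arch┏━━━━━━━━━━━━━━┃                  ┃━
 ┃Data pro┃ Tetris       ┃                  ┃ 
 ┃        ┠──────────────┃  .......@........┃─
 ┃The fram┃          │Nex┃  ................┃ 
 ┃The proc┃          │ ▒ ┃  ................┃ 
 ┃        ┃          │▒▒▒┃  ................┃ 
 ┃Each com┃          │   ┃  ................┃ 
 ┃Error ha┃          │   ┗━━━━━━━━━━━━━━━━━━┛ 
 ┃The proc┃          │                        


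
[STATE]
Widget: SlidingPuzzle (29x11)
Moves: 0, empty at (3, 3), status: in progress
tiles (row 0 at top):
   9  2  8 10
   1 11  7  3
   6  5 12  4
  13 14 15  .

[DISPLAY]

┌────┬────┬────┬────┐        
│  9 │  2 │  8 │ 10 │        
├────┼────┼────┼────┤        
│  1 │ 11 │  7 │  3 │        
├────┼────┼────┼────┤        
│  6 │  5 │ 12 │  4 │        
├────┼────┼────┼────┤        
│ 13 │ 14 │ 15 │    │        
└────┴────┴────┴────┘        
Moves: 0                     
                             


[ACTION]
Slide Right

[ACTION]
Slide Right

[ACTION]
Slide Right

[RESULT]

┌────┬────┬────┬────┐        
│  9 │  2 │  8 │ 10 │        
├────┼────┼────┼────┤        
│  1 │ 11 │  7 │  3 │        
├────┼────┼────┼────┤        
│  6 │  5 │ 12 │  4 │        
├────┼────┼────┼────┤        
│    │ 13 │ 14 │ 15 │        
└────┴────┴────┴────┘        
Moves: 3                     
                             


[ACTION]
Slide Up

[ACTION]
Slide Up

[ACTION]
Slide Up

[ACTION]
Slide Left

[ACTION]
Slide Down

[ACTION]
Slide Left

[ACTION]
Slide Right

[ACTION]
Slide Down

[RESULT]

┌────┬────┬────┬────┐        
│  9 │  2 │  8 │ 10 │        
├────┼────┼────┼────┤        
│  1 │    │  7 │  3 │        
├────┼────┼────┼────┤        
│  6 │ 11 │ 12 │  4 │        
├────┼────┼────┼────┤        
│ 13 │  5 │ 14 │ 15 │        
└────┴────┴────┴────┘        
Moves: 8                     
                             


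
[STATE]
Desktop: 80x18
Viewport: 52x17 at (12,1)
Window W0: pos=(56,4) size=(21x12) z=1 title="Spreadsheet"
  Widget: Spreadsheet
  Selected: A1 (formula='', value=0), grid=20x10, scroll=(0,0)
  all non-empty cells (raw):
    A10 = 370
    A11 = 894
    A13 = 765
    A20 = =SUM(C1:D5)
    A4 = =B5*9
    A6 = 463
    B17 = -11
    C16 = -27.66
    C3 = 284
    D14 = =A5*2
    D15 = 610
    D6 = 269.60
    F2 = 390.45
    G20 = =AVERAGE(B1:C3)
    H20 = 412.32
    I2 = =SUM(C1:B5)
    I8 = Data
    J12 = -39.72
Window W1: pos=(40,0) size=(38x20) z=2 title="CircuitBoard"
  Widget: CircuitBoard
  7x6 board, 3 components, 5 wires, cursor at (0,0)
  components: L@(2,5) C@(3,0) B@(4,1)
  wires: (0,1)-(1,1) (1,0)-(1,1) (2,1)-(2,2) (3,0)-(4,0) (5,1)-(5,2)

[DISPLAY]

                            ┃ CircuitBoard          
                            ┠───────────────────────
                            ┃   0 1 2 3 4 5 6       
                            ┃0  [.]  ·              
                            ┃        │              
                            ┃1   · ─ ·              
                            ┃                       
                            ┃2       · ─ ·          
                            ┃                       
                            ┃3   C                  
                            ┃    │                  
                            ┃4   ·   B              
                            ┃                       
                            ┃5       · ─ ·          
                            ┃Cursor: (0,0)          
                            ┃                       
                            ┃                       


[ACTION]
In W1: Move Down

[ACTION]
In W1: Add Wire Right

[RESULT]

                            ┃ CircuitBoard          
                            ┠───────────────────────
                            ┃   0 1 2 3 4 5 6       
                            ┃0       ·              
                            ┃        │              
                            ┃1  [.]─ ·              
                            ┃                       
                            ┃2       · ─ ·          
                            ┃                       
                            ┃3   C                  
                            ┃    │                  
                            ┃4   ·   B              
                            ┃                       
                            ┃5       · ─ ·          
                            ┃Cursor: (1,0)          
                            ┃                       
                            ┃                       


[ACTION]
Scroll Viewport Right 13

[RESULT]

               ┃ CircuitBoard                       
               ┠────────────────────────────────────
               ┃   0 1 2 3 4 5 6                    
               ┃0       ·                           
               ┃        │                           
               ┃1  [.]─ ·                           
               ┃                                    
               ┃2       · ─ ·           L           
               ┃                                    
               ┃3   C                               
               ┃    │                               
               ┃4   ·   B                           
               ┃                                    
               ┃5       · ─ ·                       
               ┃Cursor: (1,0)                       
               ┃                                    
               ┃                                    


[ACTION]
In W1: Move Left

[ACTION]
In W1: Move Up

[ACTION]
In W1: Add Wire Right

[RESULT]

               ┃ CircuitBoard                       
               ┠────────────────────────────────────
               ┃   0 1 2 3 4 5 6                    
               ┃0  [.]─ ·                           
               ┃        │                           
               ┃1   · ─ ·                           
               ┃                                    
               ┃2       · ─ ·           L           
               ┃                                    
               ┃3   C                               
               ┃    │                               
               ┃4   ·   B                           
               ┃                                    
               ┃5       · ─ ·                       
               ┃Cursor: (0,0)                       
               ┃                                    
               ┃                                    


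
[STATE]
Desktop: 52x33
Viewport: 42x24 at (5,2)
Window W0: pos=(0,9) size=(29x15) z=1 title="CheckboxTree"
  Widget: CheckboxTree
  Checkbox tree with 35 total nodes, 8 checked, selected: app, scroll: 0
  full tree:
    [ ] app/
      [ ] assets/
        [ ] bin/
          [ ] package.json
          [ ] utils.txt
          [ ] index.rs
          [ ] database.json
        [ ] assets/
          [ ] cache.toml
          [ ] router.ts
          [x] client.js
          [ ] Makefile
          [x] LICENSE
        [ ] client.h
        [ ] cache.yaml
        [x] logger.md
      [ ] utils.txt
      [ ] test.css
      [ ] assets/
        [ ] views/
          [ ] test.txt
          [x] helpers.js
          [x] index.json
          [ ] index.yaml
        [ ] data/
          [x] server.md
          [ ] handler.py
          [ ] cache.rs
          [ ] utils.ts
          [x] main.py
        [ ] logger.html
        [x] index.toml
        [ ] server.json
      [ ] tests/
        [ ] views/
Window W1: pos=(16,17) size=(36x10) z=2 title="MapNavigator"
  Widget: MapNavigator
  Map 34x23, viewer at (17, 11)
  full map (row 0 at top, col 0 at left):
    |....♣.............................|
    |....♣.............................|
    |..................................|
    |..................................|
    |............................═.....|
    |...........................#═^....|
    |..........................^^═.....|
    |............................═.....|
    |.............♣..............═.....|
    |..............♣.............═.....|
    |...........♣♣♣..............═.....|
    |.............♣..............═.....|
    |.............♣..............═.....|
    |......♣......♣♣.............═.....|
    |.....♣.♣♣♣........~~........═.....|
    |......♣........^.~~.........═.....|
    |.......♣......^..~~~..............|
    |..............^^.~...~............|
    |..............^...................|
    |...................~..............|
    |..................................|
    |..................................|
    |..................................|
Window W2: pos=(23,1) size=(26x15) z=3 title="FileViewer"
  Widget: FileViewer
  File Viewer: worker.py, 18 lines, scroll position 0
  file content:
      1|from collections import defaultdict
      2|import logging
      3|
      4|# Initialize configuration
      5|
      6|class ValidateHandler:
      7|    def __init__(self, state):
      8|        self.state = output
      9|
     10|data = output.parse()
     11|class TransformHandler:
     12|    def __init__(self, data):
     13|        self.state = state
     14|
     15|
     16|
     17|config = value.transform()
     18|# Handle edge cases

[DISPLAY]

                  ┃ FileViewer            
                  ┠───────────────────────
                  ┃from collections import
                  ┃import logging         
                  ┃                       
                  ┃# Initialize configurat
                  ┃                       
━━━━━━━━━━━━━━━━━━┃class ValidateHandler: 
ckboxTree         ┃    def __init__(self, 
──────────────────┃        self.state = ou
 app/             ┃                       
-] assets/        ┃data = output.parse()  
 [ ] bin/         ┃class TransformHandler:
   [ ] package.jso┗━━━━━━━━━━━━━━━━━━━━━━━
   [ ] utils.txt       ┃                  
   [ ] inde┏━━━━━━━━━━━━━━━━━━━━━━━━━━━━━━
   [ ] data┃ MapNavigator                 
 [-] assets┠──────────────────────────────
   [ ] cach┃.............♣..............═.
   [ ] rout┃..............♣.............═.
   [x] clie┃...........♣♣♣..............═.
━━━━━━━━━━━┃.............♣...@..........═.
           ┃.............♣..............═.
           ┃......♣......♣♣.............═.


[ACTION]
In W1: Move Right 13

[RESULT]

                  ┃ FileViewer            
                  ┠───────────────────────
                  ┃from collections import
                  ┃import logging         
                  ┃                       
                  ┃# Initialize configurat
                  ┃                       
━━━━━━━━━━━━━━━━━━┃class ValidateHandler: 
ckboxTree         ┃    def __init__(self, 
──────────────────┃        self.state = ou
 app/             ┃                       
-] assets/        ┃data = output.parse()  
 [ ] bin/         ┃class TransformHandler:
   [ ] package.jso┗━━━━━━━━━━━━━━━━━━━━━━━
   [ ] utils.txt       ┃                  
   [ ] inde┏━━━━━━━━━━━━━━━━━━━━━━━━━━━━━━
   [ ] data┃ MapNavigator                 
 [-] assets┠──────────────────────────────
   [ ] cach┃♣..............═.....         
   [ ] rout┃.♣.............═.....         
   [x] clie┃♣..............═.....         
━━━━━━━━━━━┃♣..............═.@...         
           ┃♣..............═.....         
           ┃♣♣.............═.....         


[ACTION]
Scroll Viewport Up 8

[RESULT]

                                          
                  ┏━━━━━━━━━━━━━━━━━━━━━━━
                  ┃ FileViewer            
                  ┠───────────────────────
                  ┃from collections import
                  ┃import logging         
                  ┃                       
                  ┃# Initialize configurat
                  ┃                       
━━━━━━━━━━━━━━━━━━┃class ValidateHandler: 
ckboxTree         ┃    def __init__(self, 
──────────────────┃        self.state = ou
 app/             ┃                       
-] assets/        ┃data = output.parse()  
 [ ] bin/         ┃class TransformHandler:
   [ ] package.jso┗━━━━━━━━━━━━━━━━━━━━━━━
   [ ] utils.txt       ┃                  
   [ ] inde┏━━━━━━━━━━━━━━━━━━━━━━━━━━━━━━
   [ ] data┃ MapNavigator                 
 [-] assets┠──────────────────────────────
   [ ] cach┃♣..............═.....         
   [ ] rout┃.♣.............═.....         
   [x] clie┃♣..............═.....         
━━━━━━━━━━━┃♣..............═.@...         
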